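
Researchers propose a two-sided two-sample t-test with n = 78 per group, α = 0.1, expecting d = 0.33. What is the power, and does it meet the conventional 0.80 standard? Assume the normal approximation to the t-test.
Power ≈ 0.66; the study is underpowered (power < 0.80)

Power calculation (two-sample t-test, normal approximation):
z_β = d · √(n/2) - z_{α/2}
z_β = 0.33 · √(78/2) - 1.645
z_β = 0.33 · 6.245 - 1.645
z_β = 0.416

Power = Φ(z_β) = Φ(0.416) ≈ 0.661

Effect size d = 0.33 is small by Cohen's convention (0.2/0.5/0.8).

Threshold: power ≥ 0.80 is conventionally adequate.
Power ≈ 0.66 → the study is underpowered (power < 0.80).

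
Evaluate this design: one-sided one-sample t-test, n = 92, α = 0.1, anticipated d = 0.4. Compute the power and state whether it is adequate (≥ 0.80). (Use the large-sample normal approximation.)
Power ≈ 0.99; the study is adequately powered (power ≥ 0.80)

Power calculation (one-sample t-test, normal approximation):
z_β = d · √n - z_α
z_β = 0.4 · √92 - 1.282
z_β = 0.4 · 9.592 - 1.282
z_β = 2.555

Power = Φ(z_β) = Φ(2.555) ≈ 0.995

Effect size d = 0.4 is small by Cohen's convention (0.2/0.5/0.8).

Threshold: power ≥ 0.80 is conventionally adequate.
Power ≈ 0.99 → the study is adequately powered (power ≥ 0.80).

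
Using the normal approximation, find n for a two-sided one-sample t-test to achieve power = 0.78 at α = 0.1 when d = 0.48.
n = 26

Sample size formula (one-sample t-test, normal approximation):
n = ((z_{α/2} + z_β) / d)²

z_{α/2} = 1.645 (for α = 0.1, two-sided)
z_β = 0.772 (for power = 0.78)
d = 0.48

n = ((1.645 + 0.772) / 0.48)²
n = (5.035)²
n ≈ 25.35
Round up to the next whole number: n = 26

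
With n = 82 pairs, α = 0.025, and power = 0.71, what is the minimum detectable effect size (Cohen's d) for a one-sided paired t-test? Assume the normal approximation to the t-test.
d ≈ 0.28

Minimum detectable effect (paired t-test, normal approximation):
d = (z_α + z_β) / √n
d = (1.960 + 0.553) / √82
d = 2.513 / 9.055
d ≈ 0.28

By Cohen's convention (0.2 small / 0.5 medium / 0.8 large): small effect.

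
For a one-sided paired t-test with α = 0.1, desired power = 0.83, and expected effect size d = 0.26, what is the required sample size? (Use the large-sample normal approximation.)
n = 74 pairs

Sample size formula (paired t-test, normal approximation):
n = ((z_α + z_β) / d)²

z_α = 1.282 (for α = 0.1, one-sided)
z_β = 0.954 (for power = 0.83)
d = 0.26

n = ((1.282 + 0.954) / 0.26)²
n = (8.600)²
n ≈ 73.96
Round up to the next whole number: n = 74 pairs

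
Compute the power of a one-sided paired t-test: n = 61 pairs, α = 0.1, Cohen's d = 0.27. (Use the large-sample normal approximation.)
Power ≈ 0.80

Power calculation (paired t-test, normal approximation):
z_β = d · √n - z_α
z_β = 0.27 · √61 - 1.282
z_β = 0.27 · 7.810 - 1.282
z_β = 0.827

Power = Φ(z_β) = Φ(0.827) ≈ 0.796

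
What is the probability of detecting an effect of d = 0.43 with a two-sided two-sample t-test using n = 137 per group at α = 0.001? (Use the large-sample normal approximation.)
Power ≈ 0.61

Power calculation (two-sample t-test, normal approximation):
z_β = d · √(n/2) - z_{α/2}
z_β = 0.43 · √(137/2) - 3.291
z_β = 0.43 · 8.276 - 3.291
z_β = 0.268

Power = Φ(z_β) = Φ(0.268) ≈ 0.606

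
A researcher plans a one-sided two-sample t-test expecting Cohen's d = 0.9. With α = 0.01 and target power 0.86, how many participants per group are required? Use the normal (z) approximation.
n = 29 per group

Sample size formula (two-sample t-test, normal approximation):
n = 2 · ((z_α + z_β) / d)²

z_α = 2.326 (for α = 0.01, one-sided)
z_β = 1.080 (for power = 0.86)
d = 0.9

n = 2 · ((2.326 + 1.080) / 0.9)²
n = 2 · (3.784)²
n ≈ 28.64
Round up to the next whole number: n = 29 per group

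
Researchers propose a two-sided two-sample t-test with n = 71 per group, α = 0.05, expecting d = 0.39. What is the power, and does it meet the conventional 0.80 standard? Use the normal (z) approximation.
Power ≈ 0.64; the study is underpowered (power < 0.80)

Power calculation (two-sample t-test, normal approximation):
z_β = d · √(n/2) - z_{α/2}
z_β = 0.39 · √(71/2) - 1.960
z_β = 0.39 · 5.958 - 1.960
z_β = 0.364

Power = Φ(z_β) = Φ(0.364) ≈ 0.642

Effect size d = 0.39 is small by Cohen's convention (0.2/0.5/0.8).

Threshold: power ≥ 0.80 is conventionally adequate.
Power ≈ 0.64 → the study is underpowered (power < 0.80).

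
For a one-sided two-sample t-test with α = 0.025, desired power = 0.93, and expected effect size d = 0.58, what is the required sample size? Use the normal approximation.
n = 71 per group

Sample size formula (two-sample t-test, normal approximation):
n = 2 · ((z_α + z_β) / d)²

z_α = 1.960 (for α = 0.025, one-sided)
z_β = 1.476 (for power = 0.93)
d = 0.58

n = 2 · ((1.960 + 1.476) / 0.58)²
n = 2 · (5.924)²
n ≈ 70.19
Round up to the next whole number: n = 71 per group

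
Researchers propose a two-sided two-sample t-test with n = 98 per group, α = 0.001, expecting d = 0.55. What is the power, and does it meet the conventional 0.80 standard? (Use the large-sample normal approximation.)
Power ≈ 0.71; the study is underpowered (power < 0.80)

Power calculation (two-sample t-test, normal approximation):
z_β = d · √(n/2) - z_{α/2}
z_β = 0.55 · √(98/2) - 3.291
z_β = 0.55 · 7.000 - 3.291
z_β = 0.559

Power = Φ(z_β) = Φ(0.559) ≈ 0.712

Effect size d = 0.55 is medium by Cohen's convention (0.2/0.5/0.8).

Threshold: power ≥ 0.80 is conventionally adequate.
Power ≈ 0.71 → the study is underpowered (power < 0.80).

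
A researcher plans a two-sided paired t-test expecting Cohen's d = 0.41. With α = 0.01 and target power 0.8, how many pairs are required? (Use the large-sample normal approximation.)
n = 70 pairs

Sample size formula (paired t-test, normal approximation):
n = ((z_{α/2} + z_β) / d)²

z_{α/2} = 2.576 (for α = 0.01, two-sided)
z_β = 0.842 (for power = 0.8)
d = 0.41

n = ((2.576 + 0.842) / 0.41)²
n = (8.337)²
n ≈ 69.51
Round up to the next whole number: n = 70 pairs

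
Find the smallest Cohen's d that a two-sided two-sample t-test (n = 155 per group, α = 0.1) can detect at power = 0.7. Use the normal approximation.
d ≈ 0.25

Minimum detectable effect (two-sample t-test, normal approximation):
d = (z_{α/2} + z_β) / √(n/2)
d = (1.645 + 0.524) / √(155/2)
d = 2.169 / 8.803
d ≈ 0.25

By Cohen's convention (0.2 small / 0.5 medium / 0.8 large): small effect.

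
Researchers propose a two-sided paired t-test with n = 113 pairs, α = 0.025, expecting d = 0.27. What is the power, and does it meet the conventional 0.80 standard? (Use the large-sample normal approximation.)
Power ≈ 0.74; the study is underpowered (power < 0.80)

Power calculation (paired t-test, normal approximation):
z_β = d · √n - z_{α/2}
z_β = 0.27 · √113 - 2.241
z_β = 0.27 · 10.630 - 2.241
z_β = 0.629

Power = Φ(z_β) = Φ(0.629) ≈ 0.735

Effect size d = 0.27 is small by Cohen's convention (0.2/0.5/0.8).

Threshold: power ≥ 0.80 is conventionally adequate.
Power ≈ 0.74 → the study is underpowered (power < 0.80).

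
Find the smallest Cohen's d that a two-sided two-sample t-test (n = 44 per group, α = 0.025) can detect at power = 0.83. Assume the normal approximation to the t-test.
d ≈ 0.68

Minimum detectable effect (two-sample t-test, normal approximation):
d = (z_{α/2} + z_β) / √(n/2)
d = (2.241 + 0.954) / √(44/2)
d = 3.196 / 4.690
d ≈ 0.68

By Cohen's convention (0.2 small / 0.5 medium / 0.8 large): medium effect.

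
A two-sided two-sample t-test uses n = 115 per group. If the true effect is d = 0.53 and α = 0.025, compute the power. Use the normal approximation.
Power ≈ 0.96

Power calculation (two-sample t-test, normal approximation):
z_β = d · √(n/2) - z_{α/2}
z_β = 0.53 · √(115/2) - 2.241
z_β = 0.53 · 7.583 - 2.241
z_β = 1.778

Power = Φ(z_β) = Φ(1.778) ≈ 0.962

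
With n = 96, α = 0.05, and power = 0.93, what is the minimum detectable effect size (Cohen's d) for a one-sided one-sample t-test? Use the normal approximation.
d ≈ 0.32

Minimum detectable effect (one-sample t-test, normal approximation):
d = (z_α + z_β) / √n
d = (1.645 + 1.476) / √96
d = 3.121 / 9.798
d ≈ 0.32

By Cohen's convention (0.2 small / 0.5 medium / 0.8 large): small effect.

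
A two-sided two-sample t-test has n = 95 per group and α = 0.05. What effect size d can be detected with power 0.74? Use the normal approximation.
d ≈ 0.38

Minimum detectable effect (two-sample t-test, normal approximation):
d = (z_{α/2} + z_β) / √(n/2)
d = (1.960 + 0.643) / √(95/2)
d = 2.603 / 6.892
d ≈ 0.38

By Cohen's convention (0.2 small / 0.5 medium / 0.8 large): small effect.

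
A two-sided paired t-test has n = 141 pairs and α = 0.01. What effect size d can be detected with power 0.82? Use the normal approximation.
d ≈ 0.29

Minimum detectable effect (paired t-test, normal approximation):
d = (z_{α/2} + z_β) / √n
d = (2.576 + 0.915) / √141
d = 3.491 / 11.874
d ≈ 0.29

By Cohen's convention (0.2 small / 0.5 medium / 0.8 large): small effect.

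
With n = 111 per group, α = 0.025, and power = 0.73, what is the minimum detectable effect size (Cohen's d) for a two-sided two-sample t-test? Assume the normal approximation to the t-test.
d ≈ 0.38

Minimum detectable effect (two-sample t-test, normal approximation):
d = (z_{α/2} + z_β) / √(n/2)
d = (2.241 + 0.613) / √(111/2)
d = 2.854 / 7.450
d ≈ 0.38

By Cohen's convention (0.2 small / 0.5 medium / 0.8 large): small effect.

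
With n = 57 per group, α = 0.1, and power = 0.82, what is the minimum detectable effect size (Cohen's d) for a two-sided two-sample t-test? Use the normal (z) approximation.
d ≈ 0.48

Minimum detectable effect (two-sample t-test, normal approximation):
d = (z_{α/2} + z_β) / √(n/2)
d = (1.645 + 0.915) / √(57/2)
d = 2.560 / 5.339
d ≈ 0.48

By Cohen's convention (0.2 small / 0.5 medium / 0.8 large): small effect.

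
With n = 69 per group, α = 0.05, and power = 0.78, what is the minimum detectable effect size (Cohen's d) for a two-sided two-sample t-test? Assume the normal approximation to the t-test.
d ≈ 0.47

Minimum detectable effect (two-sample t-test, normal approximation):
d = (z_{α/2} + z_β) / √(n/2)
d = (1.960 + 0.772) / √(69/2)
d = 2.732 / 5.874
d ≈ 0.47

By Cohen's convention (0.2 small / 0.5 medium / 0.8 large): small effect.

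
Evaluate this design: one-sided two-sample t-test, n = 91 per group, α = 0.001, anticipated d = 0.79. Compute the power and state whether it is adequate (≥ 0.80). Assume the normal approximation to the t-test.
Power ≈ 0.99; the study is adequately powered (power ≥ 0.80)

Power calculation (two-sample t-test, normal approximation):
z_β = d · √(n/2) - z_α
z_β = 0.79 · √(91/2) - 3.090
z_β = 0.79 · 6.745 - 3.090
z_β = 2.239

Power = Φ(z_β) = Φ(2.239) ≈ 0.987

Effect size d = 0.79 is medium by Cohen's convention (0.2/0.5/0.8).

Threshold: power ≥ 0.80 is conventionally adequate.
Power ≈ 0.99 → the study is adequately powered (power ≥ 0.80).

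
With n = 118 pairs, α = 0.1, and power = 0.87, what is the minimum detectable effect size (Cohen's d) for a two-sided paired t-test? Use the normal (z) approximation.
d ≈ 0.26

Minimum detectable effect (paired t-test, normal approximation):
d = (z_{α/2} + z_β) / √n
d = (1.645 + 1.126) / √118
d = 2.771 / 10.863
d ≈ 0.26

By Cohen's convention (0.2 small / 0.5 medium / 0.8 large): small effect.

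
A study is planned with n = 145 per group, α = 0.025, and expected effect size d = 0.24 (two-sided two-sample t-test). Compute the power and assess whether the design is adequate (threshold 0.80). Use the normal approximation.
Power ≈ 0.42; the study is underpowered (power < 0.80)

Power calculation (two-sample t-test, normal approximation):
z_β = d · √(n/2) - z_{α/2}
z_β = 0.24 · √(145/2) - 2.241
z_β = 0.24 · 8.515 - 2.241
z_β = -0.198

Power = Φ(z_β) = Φ(-0.198) ≈ 0.422

Effect size d = 0.24 is small by Cohen's convention (0.2/0.5/0.8).

Threshold: power ≥ 0.80 is conventionally adequate.
Power ≈ 0.42 → the study is underpowered (power < 0.80).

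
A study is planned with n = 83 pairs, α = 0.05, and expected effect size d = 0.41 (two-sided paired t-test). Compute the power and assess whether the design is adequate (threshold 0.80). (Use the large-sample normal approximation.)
Power ≈ 0.96; the study is adequately powered (power ≥ 0.80)

Power calculation (paired t-test, normal approximation):
z_β = d · √n - z_{α/2}
z_β = 0.41 · √83 - 1.960
z_β = 0.41 · 9.110 - 1.960
z_β = 1.775

Power = Φ(z_β) = Φ(1.775) ≈ 0.962

Effect size d = 0.41 is small by Cohen's convention (0.2/0.5/0.8).

Threshold: power ≥ 0.80 is conventionally adequate.
Power ≈ 0.96 → the study is adequately powered (power ≥ 0.80).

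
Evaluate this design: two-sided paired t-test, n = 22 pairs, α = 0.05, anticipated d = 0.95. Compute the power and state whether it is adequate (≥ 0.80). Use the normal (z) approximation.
Power ≈ 0.99; the study is adequately powered (power ≥ 0.80)

Power calculation (paired t-test, normal approximation):
z_β = d · √n - z_{α/2}
z_β = 0.95 · √22 - 1.960
z_β = 0.95 · 4.690 - 1.960
z_β = 2.496

Power = Φ(z_β) = Φ(2.496) ≈ 0.994

Effect size d = 0.95 is large by Cohen's convention (0.2/0.5/0.8).

Threshold: power ≥ 0.80 is conventionally adequate.
Power ≈ 0.99 → the study is adequately powered (power ≥ 0.80).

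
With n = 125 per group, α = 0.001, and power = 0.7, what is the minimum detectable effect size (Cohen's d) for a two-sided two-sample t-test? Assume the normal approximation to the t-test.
d ≈ 0.48

Minimum detectable effect (two-sample t-test, normal approximation):
d = (z_{α/2} + z_β) / √(n/2)
d = (3.291 + 0.524) / √(125/2)
d = 3.815 / 7.906
d ≈ 0.48

By Cohen's convention (0.2 small / 0.5 medium / 0.8 large): small effect.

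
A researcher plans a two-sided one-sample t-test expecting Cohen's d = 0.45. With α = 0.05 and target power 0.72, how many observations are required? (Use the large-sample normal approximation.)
n = 32

Sample size formula (one-sample t-test, normal approximation):
n = ((z_{α/2} + z_β) / d)²

z_{α/2} = 1.960 (for α = 0.05, two-sided)
z_β = 0.583 (for power = 0.72)
d = 0.45

n = ((1.960 + 0.583) / 0.45)²
n = (5.651)²
n ≈ 31.93
Round up to the next whole number: n = 32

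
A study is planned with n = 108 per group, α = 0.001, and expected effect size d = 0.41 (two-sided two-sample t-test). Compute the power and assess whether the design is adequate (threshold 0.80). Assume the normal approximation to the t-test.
Power ≈ 0.39; the study is underpowered (power < 0.80)

Power calculation (two-sample t-test, normal approximation):
z_β = d · √(n/2) - z_{α/2}
z_β = 0.41 · √(108/2) - 3.291
z_β = 0.41 · 7.348 - 3.291
z_β = -0.278

Power = Φ(z_β) = Φ(-0.278) ≈ 0.391

Effect size d = 0.41 is small by Cohen's convention (0.2/0.5/0.8).

Threshold: power ≥ 0.80 is conventionally adequate.
Power ≈ 0.39 → the study is underpowered (power < 0.80).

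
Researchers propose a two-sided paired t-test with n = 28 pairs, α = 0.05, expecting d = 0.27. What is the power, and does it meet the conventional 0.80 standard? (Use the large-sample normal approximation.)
Power ≈ 0.30; the study is underpowered (power < 0.80)

Power calculation (paired t-test, normal approximation):
z_β = d · √n - z_{α/2}
z_β = 0.27 · √28 - 1.960
z_β = 0.27 · 5.292 - 1.960
z_β = -0.531

Power = Φ(z_β) = Φ(-0.531) ≈ 0.298

Effect size d = 0.27 is small by Cohen's convention (0.2/0.5/0.8).

Threshold: power ≥ 0.80 is conventionally adequate.
Power ≈ 0.30 → the study is underpowered (power < 0.80).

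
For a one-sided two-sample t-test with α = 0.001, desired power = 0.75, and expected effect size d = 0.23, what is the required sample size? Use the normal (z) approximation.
n = 536 per group

Sample size formula (two-sample t-test, normal approximation):
n = 2 · ((z_α + z_β) / d)²

z_α = 3.090 (for α = 0.001, one-sided)
z_β = 0.674 (for power = 0.75)
d = 0.23

n = 2 · ((3.090 + 0.674) / 0.23)²
n = 2 · (16.365)²
n ≈ 535.63
Round up to the next whole number: n = 536 per group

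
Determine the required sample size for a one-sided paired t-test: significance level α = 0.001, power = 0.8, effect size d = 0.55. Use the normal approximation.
n = 52 pairs

Sample size formula (paired t-test, normal approximation):
n = ((z_α + z_β) / d)²

z_α = 3.090 (for α = 0.001, one-sided)
z_β = 0.842 (for power = 0.8)
d = 0.55

n = ((3.090 + 0.842) / 0.55)²
n = (7.149)²
n ≈ 51.11
Round up to the next whole number: n = 52 pairs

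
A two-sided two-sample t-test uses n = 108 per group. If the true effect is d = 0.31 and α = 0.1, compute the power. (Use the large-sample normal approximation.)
Power ≈ 0.74

Power calculation (two-sample t-test, normal approximation):
z_β = d · √(n/2) - z_{α/2}
z_β = 0.31 · √(108/2) - 1.645
z_β = 0.31 · 7.348 - 1.645
z_β = 0.633

Power = Φ(z_β) = Φ(0.633) ≈ 0.737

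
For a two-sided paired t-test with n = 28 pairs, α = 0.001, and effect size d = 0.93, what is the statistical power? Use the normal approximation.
Power ≈ 0.95

Power calculation (paired t-test, normal approximation):
z_β = d · √n - z_{α/2}
z_β = 0.93 · √28 - 3.291
z_β = 0.93 · 5.292 - 3.291
z_β = 1.631

Power = Φ(z_β) = Φ(1.631) ≈ 0.949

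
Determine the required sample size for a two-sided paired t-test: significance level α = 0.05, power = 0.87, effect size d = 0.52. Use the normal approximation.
n = 36 pairs

Sample size formula (paired t-test, normal approximation):
n = ((z_{α/2} + z_β) / d)²

z_{α/2} = 1.960 (for α = 0.05, two-sided)
z_β = 1.126 (for power = 0.87)
d = 0.52

n = ((1.960 + 1.126) / 0.52)²
n = (5.935)²
n ≈ 35.22
Round up to the next whole number: n = 36 pairs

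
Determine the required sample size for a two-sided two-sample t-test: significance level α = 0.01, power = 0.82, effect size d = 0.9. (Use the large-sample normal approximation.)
n = 31 per group

Sample size formula (two-sample t-test, normal approximation):
n = 2 · ((z_{α/2} + z_β) / d)²

z_{α/2} = 2.576 (for α = 0.01, two-sided)
z_β = 0.915 (for power = 0.82)
d = 0.9

n = 2 · ((2.576 + 0.915) / 0.9)²
n = 2 · (3.879)²
n ≈ 30.09
Round up to the next whole number: n = 31 per group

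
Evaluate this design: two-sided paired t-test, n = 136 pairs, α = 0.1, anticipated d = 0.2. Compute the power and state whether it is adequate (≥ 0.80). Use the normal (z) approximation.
Power ≈ 0.75; the study is underpowered (power < 0.80)

Power calculation (paired t-test, normal approximation):
z_β = d · √n - z_{α/2}
z_β = 0.2 · √136 - 1.645
z_β = 0.2 · 11.662 - 1.645
z_β = 0.688

Power = Φ(z_β) = Φ(0.688) ≈ 0.754

Effect size d = 0.2 is small by Cohen's convention (0.2/0.5/0.8).

Threshold: power ≥ 0.80 is conventionally adequate.
Power ≈ 0.75 → the study is underpowered (power < 0.80).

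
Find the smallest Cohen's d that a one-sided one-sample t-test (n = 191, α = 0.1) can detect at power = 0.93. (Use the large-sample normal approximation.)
d ≈ 0.20

Minimum detectable effect (one-sample t-test, normal approximation):
d = (z_α + z_β) / √n
d = (1.282 + 1.476) / √191
d = 2.757 / 13.820
d ≈ 0.20

By Cohen's convention (0.2 small / 0.5 medium / 0.8 large): small effect.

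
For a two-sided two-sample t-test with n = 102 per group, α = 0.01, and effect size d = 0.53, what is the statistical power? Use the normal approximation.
Power ≈ 0.89

Power calculation (two-sample t-test, normal approximation):
z_β = d · √(n/2) - z_{α/2}
z_β = 0.53 · √(102/2) - 2.576
z_β = 0.53 · 7.141 - 2.576
z_β = 1.209

Power = Φ(z_β) = Φ(1.209) ≈ 0.887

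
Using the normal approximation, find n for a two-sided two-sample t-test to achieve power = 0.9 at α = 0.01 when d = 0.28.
n = 380 per group

Sample size formula (two-sample t-test, normal approximation):
n = 2 · ((z_{α/2} + z_β) / d)²

z_{α/2} = 2.576 (for α = 0.01, two-sided)
z_β = 1.282 (for power = 0.9)
d = 0.28

n = 2 · ((2.576 + 1.282) / 0.28)²
n = 2 · (13.779)²
n ≈ 379.72
Round up to the next whole number: n = 380 per group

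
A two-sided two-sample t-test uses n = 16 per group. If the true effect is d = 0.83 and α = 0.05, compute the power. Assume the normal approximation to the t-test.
Power ≈ 0.65

Power calculation (two-sample t-test, normal approximation):
z_β = d · √(n/2) - z_{α/2}
z_β = 0.83 · √(16/2) - 1.960
z_β = 0.83 · 2.828 - 1.960
z_β = 0.388

Power = Φ(z_β) = Φ(0.388) ≈ 0.651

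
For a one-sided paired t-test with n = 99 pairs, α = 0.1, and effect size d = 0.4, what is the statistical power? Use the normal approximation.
Power ≈ 1.00

Power calculation (paired t-test, normal approximation):
z_β = d · √n - z_α
z_β = 0.4 · √99 - 1.282
z_β = 0.4 · 9.950 - 1.282
z_β = 2.698

Power = Φ(z_β) = Φ(2.698) ≈ 0.997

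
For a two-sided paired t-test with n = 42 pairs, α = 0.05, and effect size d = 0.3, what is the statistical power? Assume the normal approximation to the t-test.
Power ≈ 0.49

Power calculation (paired t-test, normal approximation):
z_β = d · √n - z_{α/2}
z_β = 0.3 · √42 - 1.960
z_β = 0.3 · 6.481 - 1.960
z_β = -0.016

Power = Φ(z_β) = Φ(-0.016) ≈ 0.494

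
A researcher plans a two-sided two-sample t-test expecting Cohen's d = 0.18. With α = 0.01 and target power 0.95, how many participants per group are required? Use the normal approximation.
n = 1100 per group

Sample size formula (two-sample t-test, normal approximation):
n = 2 · ((z_{α/2} + z_β) / d)²

z_{α/2} = 2.576 (for α = 0.01, two-sided)
z_β = 1.645 (for power = 0.95)
d = 0.18

n = 2 · ((2.576 + 1.645) / 0.18)²
n = 2 · (23.450)²
n ≈ 1099.81
Round up to the next whole number: n = 1100 per group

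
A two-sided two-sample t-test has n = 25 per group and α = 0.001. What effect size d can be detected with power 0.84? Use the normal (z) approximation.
d ≈ 1.21

Minimum detectable effect (two-sample t-test, normal approximation):
d = (z_{α/2} + z_β) / √(n/2)
d = (3.291 + 0.994) / √(25/2)
d = 4.285 / 3.536
d ≈ 1.21

By Cohen's convention (0.2 small / 0.5 medium / 0.8 large): large effect.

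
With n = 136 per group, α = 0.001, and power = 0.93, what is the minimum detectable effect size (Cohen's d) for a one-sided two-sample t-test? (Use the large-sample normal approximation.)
d ≈ 0.55

Minimum detectable effect (two-sample t-test, normal approximation):
d = (z_α + z_β) / √(n/2)
d = (3.090 + 1.476) / √(136/2)
d = 4.566 / 8.246
d ≈ 0.55

By Cohen's convention (0.2 small / 0.5 medium / 0.8 large): medium effect.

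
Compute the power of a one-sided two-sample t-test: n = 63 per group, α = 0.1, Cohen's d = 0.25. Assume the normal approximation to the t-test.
Power ≈ 0.55

Power calculation (two-sample t-test, normal approximation):
z_β = d · √(n/2) - z_α
z_β = 0.25 · √(63/2) - 1.282
z_β = 0.25 · 5.612 - 1.282
z_β = 0.122

Power = Φ(z_β) = Φ(0.122) ≈ 0.548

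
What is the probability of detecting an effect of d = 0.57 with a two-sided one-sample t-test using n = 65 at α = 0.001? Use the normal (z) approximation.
Power ≈ 0.90

Power calculation (one-sample t-test, normal approximation):
z_β = d · √n - z_{α/2}
z_β = 0.57 · √65 - 3.291
z_β = 0.57 · 8.062 - 3.291
z_β = 1.305

Power = Φ(z_β) = Φ(1.305) ≈ 0.904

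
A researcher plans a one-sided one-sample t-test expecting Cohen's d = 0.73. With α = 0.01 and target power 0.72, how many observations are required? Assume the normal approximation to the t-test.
n = 16

Sample size formula (one-sample t-test, normal approximation):
n = ((z_α + z_β) / d)²

z_α = 2.326 (for α = 0.01, one-sided)
z_β = 0.583 (for power = 0.72)
d = 0.73

n = ((2.326 + 0.583) / 0.73)²
n = (3.985)²
n ≈ 15.88
Round up to the next whole number: n = 16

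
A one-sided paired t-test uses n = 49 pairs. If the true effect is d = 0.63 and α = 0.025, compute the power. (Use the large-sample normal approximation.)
Power ≈ 0.99

Power calculation (paired t-test, normal approximation):
z_β = d · √n - z_α
z_β = 0.63 · √49 - 1.960
z_β = 0.63 · 7.000 - 1.960
z_β = 2.450

Power = Φ(z_β) = Φ(2.450) ≈ 0.993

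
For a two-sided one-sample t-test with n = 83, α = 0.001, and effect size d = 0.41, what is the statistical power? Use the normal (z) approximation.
Power ≈ 0.67

Power calculation (one-sample t-test, normal approximation):
z_β = d · √n - z_{α/2}
z_β = 0.41 · √83 - 3.291
z_β = 0.41 · 9.110 - 3.291
z_β = 0.445

Power = Φ(z_β) = Φ(0.445) ≈ 0.672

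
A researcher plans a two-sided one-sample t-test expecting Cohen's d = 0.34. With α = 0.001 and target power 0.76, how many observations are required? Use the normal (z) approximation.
n = 139

Sample size formula (one-sample t-test, normal approximation):
n = ((z_{α/2} + z_β) / d)²

z_{α/2} = 3.291 (for α = 0.001, two-sided)
z_β = 0.706 (for power = 0.76)
d = 0.34

n = ((3.291 + 0.706) / 0.34)²
n = (11.756)²
n ≈ 138.20
Round up to the next whole number: n = 139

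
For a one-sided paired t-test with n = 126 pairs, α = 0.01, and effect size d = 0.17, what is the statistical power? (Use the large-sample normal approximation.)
Power ≈ 0.34

Power calculation (paired t-test, normal approximation):
z_β = d · √n - z_α
z_β = 0.17 · √126 - 2.326
z_β = 0.17 · 11.225 - 2.326
z_β = -0.418

Power = Φ(z_β) = Φ(-0.418) ≈ 0.338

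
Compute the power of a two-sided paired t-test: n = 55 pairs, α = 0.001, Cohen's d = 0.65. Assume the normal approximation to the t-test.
Power ≈ 0.94

Power calculation (paired t-test, normal approximation):
z_β = d · √n - z_{α/2}
z_β = 0.65 · √55 - 3.291
z_β = 0.65 · 7.416 - 3.291
z_β = 1.530

Power = Φ(z_β) = Φ(1.530) ≈ 0.937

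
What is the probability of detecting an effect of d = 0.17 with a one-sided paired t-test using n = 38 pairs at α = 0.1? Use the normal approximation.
Power ≈ 0.41

Power calculation (paired t-test, normal approximation):
z_β = d · √n - z_α
z_β = 0.17 · √38 - 1.282
z_β = 0.17 · 6.164 - 1.282
z_β = -0.234

Power = Φ(z_β) = Φ(-0.234) ≈ 0.408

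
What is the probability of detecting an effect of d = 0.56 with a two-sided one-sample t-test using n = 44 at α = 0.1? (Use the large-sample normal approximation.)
Power ≈ 0.98

Power calculation (one-sample t-test, normal approximation):
z_β = d · √n - z_{α/2}
z_β = 0.56 · √44 - 1.645
z_β = 0.56 · 6.633 - 1.645
z_β = 2.070

Power = Φ(z_β) = Φ(2.070) ≈ 0.981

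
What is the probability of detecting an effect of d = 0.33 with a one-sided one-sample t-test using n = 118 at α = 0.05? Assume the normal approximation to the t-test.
Power ≈ 0.97

Power calculation (one-sample t-test, normal approximation):
z_β = d · √n - z_α
z_β = 0.33 · √118 - 1.645
z_β = 0.33 · 10.863 - 1.645
z_β = 1.940

Power = Φ(z_β) = Φ(1.940) ≈ 0.974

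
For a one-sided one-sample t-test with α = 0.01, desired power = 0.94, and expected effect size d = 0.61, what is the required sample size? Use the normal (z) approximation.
n = 41

Sample size formula (one-sample t-test, normal approximation):
n = ((z_α + z_β) / d)²

z_α = 2.326 (for α = 0.01, one-sided)
z_β = 1.555 (for power = 0.94)
d = 0.61

n = ((2.326 + 1.555) / 0.61)²
n = (6.362)²
n ≈ 40.48
Round up to the next whole number: n = 41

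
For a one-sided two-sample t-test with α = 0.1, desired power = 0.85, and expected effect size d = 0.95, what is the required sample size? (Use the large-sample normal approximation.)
n = 12 per group

Sample size formula (two-sample t-test, normal approximation):
n = 2 · ((z_α + z_β) / d)²

z_α = 1.282 (for α = 0.1, one-sided)
z_β = 1.036 (for power = 0.85)
d = 0.95

n = 2 · ((1.282 + 1.036) / 0.95)²
n = 2 · (2.440)²
n ≈ 11.91
Round up to the next whole number: n = 12 per group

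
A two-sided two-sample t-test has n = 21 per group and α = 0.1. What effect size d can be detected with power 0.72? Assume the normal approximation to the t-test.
d ≈ 0.69

Minimum detectable effect (two-sample t-test, normal approximation):
d = (z_{α/2} + z_β) / √(n/2)
d = (1.645 + 0.583) / √(21/2)
d = 2.228 / 3.240
d ≈ 0.69

By Cohen's convention (0.2 small / 0.5 medium / 0.8 large): medium effect.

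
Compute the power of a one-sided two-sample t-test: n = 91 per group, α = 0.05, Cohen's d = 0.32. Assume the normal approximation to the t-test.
Power ≈ 0.70

Power calculation (two-sample t-test, normal approximation):
z_β = d · √(n/2) - z_α
z_β = 0.32 · √(91/2) - 1.645
z_β = 0.32 · 6.745 - 1.645
z_β = 0.514

Power = Φ(z_β) = Φ(0.514) ≈ 0.696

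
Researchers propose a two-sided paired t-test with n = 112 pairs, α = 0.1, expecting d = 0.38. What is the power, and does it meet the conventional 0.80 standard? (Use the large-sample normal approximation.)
Power ≈ 0.99; the study is adequately powered (power ≥ 0.80)

Power calculation (paired t-test, normal approximation):
z_β = d · √n - z_{α/2}
z_β = 0.38 · √112 - 1.645
z_β = 0.38 · 10.583 - 1.645
z_β = 2.377

Power = Φ(z_β) = Φ(2.377) ≈ 0.991

Effect size d = 0.38 is small by Cohen's convention (0.2/0.5/0.8).

Threshold: power ≥ 0.80 is conventionally adequate.
Power ≈ 0.99 → the study is adequately powered (power ≥ 0.80).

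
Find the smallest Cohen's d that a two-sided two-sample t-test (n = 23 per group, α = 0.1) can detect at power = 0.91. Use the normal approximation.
d ≈ 0.88

Minimum detectable effect (two-sample t-test, normal approximation):
d = (z_{α/2} + z_β) / √(n/2)
d = (1.645 + 1.341) / √(23/2)
d = 2.986 / 3.391
d ≈ 0.88

By Cohen's convention (0.2 small / 0.5 medium / 0.8 large): large effect.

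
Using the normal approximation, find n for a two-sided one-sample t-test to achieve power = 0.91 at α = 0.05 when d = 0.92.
n = 13

Sample size formula (one-sample t-test, normal approximation):
n = ((z_{α/2} + z_β) / d)²

z_{α/2} = 1.960 (for α = 0.05, two-sided)
z_β = 1.341 (for power = 0.91)
d = 0.92

n = ((1.960 + 1.341) / 0.92)²
n = (3.588)²
n ≈ 12.87
Round up to the next whole number: n = 13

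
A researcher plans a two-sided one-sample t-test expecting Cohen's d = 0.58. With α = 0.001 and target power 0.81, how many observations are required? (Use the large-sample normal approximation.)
n = 52

Sample size formula (one-sample t-test, normal approximation):
n = ((z_{α/2} + z_β) / d)²

z_{α/2} = 3.291 (for α = 0.001, two-sided)
z_β = 0.878 (for power = 0.81)
d = 0.58

n = ((3.291 + 0.878) / 0.58)²
n = (7.188)²
n ≈ 51.67
Round up to the next whole number: n = 52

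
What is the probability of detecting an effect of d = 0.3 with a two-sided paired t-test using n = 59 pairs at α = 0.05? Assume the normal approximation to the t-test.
Power ≈ 0.63

Power calculation (paired t-test, normal approximation):
z_β = d · √n - z_{α/2}
z_β = 0.3 · √59 - 1.960
z_β = 0.3 · 7.681 - 1.960
z_β = 0.344

Power = Φ(z_β) = Φ(0.344) ≈ 0.635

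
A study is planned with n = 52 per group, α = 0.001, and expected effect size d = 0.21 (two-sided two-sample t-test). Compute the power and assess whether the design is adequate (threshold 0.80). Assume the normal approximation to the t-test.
Power ≈ 0.01; the study is underpowered (power < 0.80)

Power calculation (two-sample t-test, normal approximation):
z_β = d · √(n/2) - z_{α/2}
z_β = 0.21 · √(52/2) - 3.291
z_β = 0.21 · 5.099 - 3.291
z_β = -2.220

Power = Φ(z_β) = Φ(-2.220) ≈ 0.013

Effect size d = 0.21 is small by Cohen's convention (0.2/0.5/0.8).

Threshold: power ≥ 0.80 is conventionally adequate.
Power ≈ 0.01 → the study is underpowered (power < 0.80).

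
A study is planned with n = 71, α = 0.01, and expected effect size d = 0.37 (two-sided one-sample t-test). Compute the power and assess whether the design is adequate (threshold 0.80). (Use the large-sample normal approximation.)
Power ≈ 0.71; the study is underpowered (power < 0.80)

Power calculation (one-sample t-test, normal approximation):
z_β = d · √n - z_{α/2}
z_β = 0.37 · √71 - 2.576
z_β = 0.37 · 8.426 - 2.576
z_β = 0.542

Power = Φ(z_β) = Φ(0.542) ≈ 0.706

Effect size d = 0.37 is small by Cohen's convention (0.2/0.5/0.8).

Threshold: power ≥ 0.80 is conventionally adequate.
Power ≈ 0.71 → the study is underpowered (power < 0.80).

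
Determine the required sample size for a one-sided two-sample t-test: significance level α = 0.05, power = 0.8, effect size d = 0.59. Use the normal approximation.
n = 36 per group

Sample size formula (two-sample t-test, normal approximation):
n = 2 · ((z_α + z_β) / d)²

z_α = 1.645 (for α = 0.05, one-sided)
z_β = 0.842 (for power = 0.8)
d = 0.59

n = 2 · ((1.645 + 0.842) / 0.59)²
n = 2 · (4.215)²
n ≈ 35.53
Round up to the next whole number: n = 36 per group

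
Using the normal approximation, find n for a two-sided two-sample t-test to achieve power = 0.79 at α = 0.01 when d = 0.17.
n = 792 per group

Sample size formula (two-sample t-test, normal approximation):
n = 2 · ((z_{α/2} + z_β) / d)²

z_{α/2} = 2.576 (for α = 0.01, two-sided)
z_β = 0.806 (for power = 0.79)
d = 0.17

n = 2 · ((2.576 + 0.806) / 0.17)²
n = 2 · (19.894)²
n ≈ 791.54
Round up to the next whole number: n = 792 per group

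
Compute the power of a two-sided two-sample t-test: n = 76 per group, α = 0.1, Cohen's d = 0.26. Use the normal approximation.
Power ≈ 0.48

Power calculation (two-sample t-test, normal approximation):
z_β = d · √(n/2) - z_{α/2}
z_β = 0.26 · √(76/2) - 1.645
z_β = 0.26 · 6.164 - 1.645
z_β = -0.042

Power = Φ(z_β) = Φ(-0.042) ≈ 0.483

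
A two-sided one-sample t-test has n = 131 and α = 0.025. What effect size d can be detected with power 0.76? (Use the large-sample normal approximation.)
d ≈ 0.26

Minimum detectable effect (one-sample t-test, normal approximation):
d = (z_{α/2} + z_β) / √n
d = (2.241 + 0.706) / √131
d = 2.948 / 11.446
d ≈ 0.26

By Cohen's convention (0.2 small / 0.5 medium / 0.8 large): small effect.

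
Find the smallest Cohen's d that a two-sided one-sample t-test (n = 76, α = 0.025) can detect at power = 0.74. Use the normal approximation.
d ≈ 0.33

Minimum detectable effect (one-sample t-test, normal approximation):
d = (z_{α/2} + z_β) / √n
d = (2.241 + 0.643) / √76
d = 2.885 / 8.718
d ≈ 0.33

By Cohen's convention (0.2 small / 0.5 medium / 0.8 large): small effect.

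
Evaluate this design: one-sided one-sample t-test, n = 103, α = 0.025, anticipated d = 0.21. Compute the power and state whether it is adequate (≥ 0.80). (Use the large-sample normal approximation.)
Power ≈ 0.57; the study is underpowered (power < 0.80)

Power calculation (one-sample t-test, normal approximation):
z_β = d · √n - z_α
z_β = 0.21 · √103 - 1.960
z_β = 0.21 · 10.149 - 1.960
z_β = 0.171

Power = Φ(z_β) = Φ(0.171) ≈ 0.568

Effect size d = 0.21 is small by Cohen's convention (0.2/0.5/0.8).

Threshold: power ≥ 0.80 is conventionally adequate.
Power ≈ 0.57 → the study is underpowered (power < 0.80).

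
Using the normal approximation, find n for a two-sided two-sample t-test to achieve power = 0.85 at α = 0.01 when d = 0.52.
n = 97 per group

Sample size formula (two-sample t-test, normal approximation):
n = 2 · ((z_{α/2} + z_β) / d)²

z_{α/2} = 2.576 (for α = 0.01, two-sided)
z_β = 1.036 (for power = 0.85)
d = 0.52

n = 2 · ((2.576 + 1.036) / 0.52)²
n = 2 · (6.946)²
n ≈ 96.49
Round up to the next whole number: n = 97 per group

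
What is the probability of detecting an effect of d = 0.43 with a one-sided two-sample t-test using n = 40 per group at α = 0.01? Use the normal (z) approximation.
Power ≈ 0.34

Power calculation (two-sample t-test, normal approximation):
z_β = d · √(n/2) - z_α
z_β = 0.43 · √(40/2) - 2.326
z_β = 0.43 · 4.472 - 2.326
z_β = -0.403

Power = Φ(z_β) = Φ(-0.403) ≈ 0.343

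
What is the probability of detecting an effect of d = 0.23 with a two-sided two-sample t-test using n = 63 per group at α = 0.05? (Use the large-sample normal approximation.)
Power ≈ 0.25

Power calculation (two-sample t-test, normal approximation):
z_β = d · √(n/2) - z_{α/2}
z_β = 0.23 · √(63/2) - 1.960
z_β = 0.23 · 5.612 - 1.960
z_β = -0.669

Power = Φ(z_β) = Φ(-0.669) ≈ 0.252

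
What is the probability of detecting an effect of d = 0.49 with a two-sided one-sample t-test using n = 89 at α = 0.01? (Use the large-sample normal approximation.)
Power ≈ 0.98

Power calculation (one-sample t-test, normal approximation):
z_β = d · √n - z_{α/2}
z_β = 0.49 · √89 - 2.576
z_β = 0.49 · 9.434 - 2.576
z_β = 2.047

Power = Φ(z_β) = Φ(2.047) ≈ 0.980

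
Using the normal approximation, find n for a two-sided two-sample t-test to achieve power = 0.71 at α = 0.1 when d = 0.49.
n = 41 per group

Sample size formula (two-sample t-test, normal approximation):
n = 2 · ((z_{α/2} + z_β) / d)²

z_{α/2} = 1.645 (for α = 0.1, two-sided)
z_β = 0.553 (for power = 0.71)
d = 0.49

n = 2 · ((1.645 + 0.553) / 0.49)²
n = 2 · (4.486)²
n ≈ 40.25
Round up to the next whole number: n = 41 per group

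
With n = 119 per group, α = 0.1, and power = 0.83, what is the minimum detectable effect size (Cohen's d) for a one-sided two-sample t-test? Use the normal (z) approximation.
d ≈ 0.29

Minimum detectable effect (two-sample t-test, normal approximation):
d = (z_α + z_β) / √(n/2)
d = (1.282 + 0.954) / √(119/2)
d = 2.236 / 7.714
d ≈ 0.29

By Cohen's convention (0.2 small / 0.5 medium / 0.8 large): small effect.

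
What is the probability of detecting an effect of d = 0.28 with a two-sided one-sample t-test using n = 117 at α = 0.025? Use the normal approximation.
Power ≈ 0.78

Power calculation (one-sample t-test, normal approximation):
z_β = d · √n - z_{α/2}
z_β = 0.28 · √117 - 2.241
z_β = 0.28 · 10.817 - 2.241
z_β = 0.787

Power = Φ(z_β) = Φ(0.787) ≈ 0.784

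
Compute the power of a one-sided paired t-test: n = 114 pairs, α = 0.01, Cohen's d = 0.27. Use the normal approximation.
Power ≈ 0.71

Power calculation (paired t-test, normal approximation):
z_β = d · √n - z_α
z_β = 0.27 · √114 - 2.326
z_β = 0.27 · 10.677 - 2.326
z_β = 0.556

Power = Φ(z_β) = Φ(0.556) ≈ 0.711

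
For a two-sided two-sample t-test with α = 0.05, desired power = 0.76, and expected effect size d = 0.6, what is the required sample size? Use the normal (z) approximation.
n = 40 per group

Sample size formula (two-sample t-test, normal approximation):
n = 2 · ((z_{α/2} + z_β) / d)²

z_{α/2} = 1.960 (for α = 0.05, two-sided)
z_β = 0.706 (for power = 0.76)
d = 0.6

n = 2 · ((1.960 + 0.706) / 0.6)²
n = 2 · (4.443)²
n ≈ 39.48
Round up to the next whole number: n = 40 per group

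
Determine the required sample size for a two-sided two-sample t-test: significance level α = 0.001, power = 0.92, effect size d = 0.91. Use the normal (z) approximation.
n = 54 per group

Sample size formula (two-sample t-test, normal approximation):
n = 2 · ((z_{α/2} + z_β) / d)²

z_{α/2} = 3.291 (for α = 0.001, two-sided)
z_β = 1.405 (for power = 0.92)
d = 0.91

n = 2 · ((3.291 + 1.405) / 0.91)²
n = 2 · (5.160)²
n ≈ 53.25
Round up to the next whole number: n = 54 per group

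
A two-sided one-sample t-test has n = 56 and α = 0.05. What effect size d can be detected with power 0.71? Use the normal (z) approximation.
d ≈ 0.34

Minimum detectable effect (one-sample t-test, normal approximation):
d = (z_{α/2} + z_β) / √n
d = (1.960 + 0.553) / √56
d = 2.513 / 7.483
d ≈ 0.34

By Cohen's convention (0.2 small / 0.5 medium / 0.8 large): small effect.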